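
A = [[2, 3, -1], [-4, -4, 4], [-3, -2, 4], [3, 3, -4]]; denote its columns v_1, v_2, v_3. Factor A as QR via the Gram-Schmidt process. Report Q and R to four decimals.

Q = [[0.3244, 0.7493, 0.2294], [-0.6489, -0.0749, -0.3671], [-0.4867, 0.6556, -0.2294], [0.4867, 0.0562, -0.8718]], R = [[6.1644, 6.0022, -6.8133], [0.0000, 1.4049, 1.3487], [0.0000, 0.0000, 0.8718]]

v_1 = (2, -4, -3, 3); ‖v_1‖ = 6.1644, so q_1 = (0.3244, -0.6489, -0.4867, 0.4867).
q_1·v_2 = 0.3244·3 + (-0.6489)·(-4) + (-0.4867)·(-2) + 0.4867·3 = 6.0022.
u_2 = v_2 − 6.0022·q_1 = (1.0526, -0.1053, 0.9211, 0.0789).
‖u_2‖ = 1.4049, so q_2 = (0.7493, -0.0749, 0.6556, 0.0562).
q_1·v_3 = 0.3244·(-1) + (-0.6489)·4 + (-0.4867)·4 + 0.4867·(-4) = -6.8133; q_2·v_3 = 0.7493·(-1) + (-0.0749)·4 + 0.6556·4 + 0.0562·(-4) = 1.3487.
u_3 = v_3 + 6.8133·q_1 − 1.3487·q_2 = (0.2000, -0.3200, -0.2000, -0.7600).
‖u_3‖ = 0.8718, so q_3 = (0.2294, -0.3671, -0.2294, -0.8718).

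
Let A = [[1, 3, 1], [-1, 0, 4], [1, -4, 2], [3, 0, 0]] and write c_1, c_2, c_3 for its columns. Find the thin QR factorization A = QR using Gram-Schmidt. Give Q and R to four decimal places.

c_1 = (1, -1, 1, 3); ‖c_1‖ = 3.4641, so q_1 = (0.2887, -0.2887, 0.2887, 0.8660).
q_1·c_2 = 0.2887·3 + (-0.2887)·0 + 0.2887·(-4) + 0.8660·0 = -0.2887.
u_2 = c_2 + 0.2887·q_1 = (3.0833, -0.0833, -3.9167, 0.2500).
‖u_2‖ = 4.9917, so q_2 = (0.6177, -0.0167, -0.7846, 0.0501).
q_1·c_3 = 0.2887·1 + (-0.2887)·4 + 0.2887·2 + 0.8660·0 = -0.2887; q_2·c_3 = 0.6177·1 + (-0.0167)·4 + (-0.7846)·2 + 0.0501·0 = -1.0184.
u_3 = c_3 + 0.2887·q_1 + 1.0184·q_2 = (1.7124, 3.8997, 1.2843, 0.3010).
‖u_3‖ = 4.4587, so q_3 = (0.3841, 0.8746, 0.2880, 0.0675).

Q = [[0.2887, 0.6177, 0.3841], [-0.2887, -0.0167, 0.8746], [0.2887, -0.7846, 0.2880], [0.8660, 0.0501, 0.0675]], R = [[3.4641, -0.2887, -0.2887], [0.0000, 4.9917, -1.0184], [0.0000, 0.0000, 4.4587]]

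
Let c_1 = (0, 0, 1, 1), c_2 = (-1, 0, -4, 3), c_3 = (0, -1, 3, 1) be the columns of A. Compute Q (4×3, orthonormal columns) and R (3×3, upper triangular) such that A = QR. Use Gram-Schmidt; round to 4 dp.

Q = [[0.0000, -0.1980, -0.2643], [0.0000, 0.0000, -0.9630], [0.7071, -0.6931, 0.0378], [0.7071, 0.6931, -0.0378]], R = [[1.4142, -0.7071, 2.8284], [0.0000, 5.0498, -1.3862], [0.0000, 0.0000, 1.0385]]

c_1 = (0, 0, 1, 1); ‖c_1‖ = 1.4142, so e_1 = (0.0000, 0.0000, 0.7071, 0.7071).
e_1·c_2 = 0.0000·(-1) + 0.0000·0 + 0.7071·(-4) + 0.7071·3 = -0.7071.
u_2 = c_2 + 0.7071·e_1 = (-1.0000, 0.0000, -3.5000, 3.5000).
‖u_2‖ = 5.0498, so e_2 = (-0.1980, 0.0000, -0.6931, 0.6931).
e_1·c_3 = 0.0000·0 + 0.0000·(-1) + 0.7071·3 + 0.7071·1 = 2.8284; e_2·c_3 = (-0.1980)·0 + 0.0000·(-1) + (-0.6931)·3 + 0.6931·1 = -1.3862.
u_3 = c_3 − 2.8284·e_1 + 1.3862·e_2 = (-0.2745, -1.0000, 0.0392, -0.0392).
‖u_3‖ = 1.0385, so e_3 = (-0.2643, -0.9630, 0.0378, -0.0378).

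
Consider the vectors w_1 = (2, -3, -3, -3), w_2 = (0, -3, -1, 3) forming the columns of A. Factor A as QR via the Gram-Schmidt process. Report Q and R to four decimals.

w_1 = (2, -3, -3, -3); ‖w_1‖ = 5.5678, so q_1 = (0.3592, -0.5388, -0.5388, -0.5388).
q_1·w_2 = 0.3592·0 + (-0.5388)·(-3) + (-0.5388)·(-1) + (-0.5388)·3 = 0.5388.
u_2 = w_2 − 0.5388·q_1 = (-0.1935, -2.7097, -0.7097, 3.2903).
‖u_2‖ = 4.3255, so q_2 = (-0.0447, -0.6264, -0.1641, 0.7607).

Q = [[0.3592, -0.0447], [-0.5388, -0.6264], [-0.5388, -0.1641], [-0.5388, 0.7607]], R = [[5.5678, 0.5388], [0.0000, 4.3255]]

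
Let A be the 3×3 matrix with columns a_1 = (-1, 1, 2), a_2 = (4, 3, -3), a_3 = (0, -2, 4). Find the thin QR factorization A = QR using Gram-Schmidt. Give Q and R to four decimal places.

a_1 = (-1, 1, 2); ‖a_1‖ = 2.4495, so e_1 = (-0.4082, 0.4082, 0.8165).
e_1·a_2 = (-0.4082)·4 + 0.4082·3 + 0.8165·(-3) = -2.8577.
u_2 = a_2 + 2.8577·e_1 = (2.8333, 4.1667, -0.6667).
‖u_2‖ = 5.0827, so e_2 = (0.5575, 0.8198, -0.1312).
e_1·a_3 = (-0.4082)·0 + 0.4082·(-2) + 0.8165·4 = 2.4495; e_2·a_3 = 0.5575·0 + 0.8198·(-2) + (-0.1312)·4 = -2.1642.
u_3 = a_3 − 2.4495·e_1 + 2.1642·e_2 = (2.2065, -1.2258, 1.7161).
‖u_3‖ = 3.0522, so e_3 = (0.7229, -0.4016, 0.5623).

Q = [[-0.4082, 0.5575, 0.7229], [0.4082, 0.8198, -0.4016], [0.8165, -0.1312, 0.5623]], R = [[2.4495, -2.8577, 2.4495], [0.0000, 5.0827, -2.1642], [0.0000, 0.0000, 3.0522]]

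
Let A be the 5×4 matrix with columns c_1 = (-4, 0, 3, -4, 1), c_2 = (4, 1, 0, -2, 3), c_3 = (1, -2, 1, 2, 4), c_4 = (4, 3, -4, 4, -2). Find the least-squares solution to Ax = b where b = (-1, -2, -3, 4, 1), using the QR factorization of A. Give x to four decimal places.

c_1 = (-4, 0, 3, -4, 1); ‖c_1‖ = 6.4807, so q_1 = (-0.6172, 0.0000, 0.4629, -0.6172, 0.1543).
q_1·c_2 = (-0.6172)·4 + 0.0000·1 + 0.4629·0 + (-0.6172)·(-2) + 0.1543·3 = -0.7715.
u_2 = c_2 + 0.7715·q_1 = (3.5238, 1.0000, 0.3571, -2.4762, 3.1190).
‖u_2‖ = 5.4226, so q_2 = (0.6498, 0.1844, 0.0659, -0.4566, 0.5752).
q_1·c_3 = (-0.6172)·1 + 0.0000·(-2) + 0.4629·1 + (-0.6172)·2 + 0.1543·4 = -0.7715; q_2·c_3 = 0.6498·1 + 0.1844·(-2) + 0.0659·1 + (-0.4566)·2 + 0.5752·4 = 1.7344.
u_3 = c_3 + 0.7715·q_1 − 1.7344·q_2 = (-0.6032, -2.3198, 1.2429, 2.3158, 3.1215).
‖u_3‖ = 4.7325, so q_3 = (-0.1275, -0.4902, 0.2626, 0.4893, 0.6596).
q_1·c_4 = (-0.6172)·4 + 0.0000·3 + 0.4629·(-4) + (-0.6172)·4 + 0.1543·(-2) = -7.0980; q_2·c_4 = 0.6498·4 + 0.1844·3 + 0.0659·(-4) + (-0.4566)·4 + 0.5752·(-2) = -0.0878; q_3·c_4 = (-0.1275)·4 + (-0.4902)·3 + 0.2626·(-4) + 0.4893·4 + 0.6596·(-2) = -2.3928.
u_4 = c_4 + 7.0980·q_1 + 0.0878·q_2 + 2.3928·q_3 = (-0.6289, 1.8433, -0.0801, 0.7498, 0.7240).
‖u_4‖ = 2.2104, so q_4 = (-0.2845, 0.8339, -0.0362, 0.3392, 0.3275).
Qᵀb = (-3.0861, -2.4676, 2.9369, 0.4098).
Back-substitute: x_4 = 0.4098/2.2104 = 0.1854.
x_3 = (2.9369 + 2.3928·0.1854)/4.7325 = 0.7143.
x_2 = (-2.4676 − 1.7344·0.7143 + 0.0878·0.1854)/5.4226 = -0.6805.
x_1 = (-3.0861 + 0.7715·(-0.6805) + 0.7715·0.7143 + 7.0980·0.1854)/6.4807 = -0.2691.

x = (-0.2691, -0.6805, 0.7143, 0.1854)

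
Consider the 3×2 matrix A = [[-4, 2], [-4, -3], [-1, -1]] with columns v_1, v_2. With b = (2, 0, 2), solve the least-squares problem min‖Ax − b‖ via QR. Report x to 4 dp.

v_1 = (-4, -4, -1); ‖v_1‖ = 5.7446, so e_1 = (-0.6963, -0.6963, -0.1741).
e_1·v_2 = (-0.6963)·2 + (-0.6963)·(-3) + (-0.1741)·(-1) = 0.8704.
u_2 = v_2 − 0.8704·e_1 = (2.6061, -2.3939, -0.8485).
‖u_2‖ = 3.6390, so e_2 = (0.7161, -0.6579, -0.2332).
Qᵀb = (-1.7408, 0.9660).
Back-substitute: x_2 = 0.9660/3.6390 = 0.2654.
x_1 = (-1.7408 − 0.8704·0.2654)/5.7446 = -0.3432.

x = (-0.3432, 0.2654)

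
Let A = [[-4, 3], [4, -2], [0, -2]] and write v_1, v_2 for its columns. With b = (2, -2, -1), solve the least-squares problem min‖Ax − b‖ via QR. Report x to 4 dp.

x = (-0.2222, 0.4444)

e_1 = v_1/‖v_1‖ = (-4, 4, 0)/5.6569 = (-0.7071, 0.7071, 0.0000).
r_{12} = e_1·v_2 = -3.5355.
u_2 = v_2 + 3.5355·e_1 = (0.5000, 0.5000, -2.0000).
‖u_2‖ = 2.1213, so e_2 = (0.2357, 0.2357, -0.9428).
Qᵀb = (-2.8284, 0.9428).
Back-substitute: x_2 = 0.9428/2.1213 = 0.4444.
x_1 = (-2.8284 + 3.5355·0.4444)/5.6569 = -0.2222.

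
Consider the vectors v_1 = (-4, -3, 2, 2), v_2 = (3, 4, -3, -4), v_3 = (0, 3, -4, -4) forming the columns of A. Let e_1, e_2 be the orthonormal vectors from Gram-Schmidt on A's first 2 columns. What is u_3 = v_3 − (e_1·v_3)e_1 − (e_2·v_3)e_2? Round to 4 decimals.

e_1 = v_1/‖v_1‖ = (-4, -3, 2, 2)/5.7446 = (-0.6963, -0.5222, 0.3482, 0.3482).
r_{12} = e_1·v_2 = -6.6150.
u_2 = v_2 + 6.6150·e_1 = (-1.6061, 0.5455, -0.6970, -1.6970).
‖u_2‖ = 2.4985, so e_2 = (-0.6428, 0.2183, -0.2790, -0.6792).
r_{13} = e_1·v_3 = -4.3519; r_{23} = e_2·v_3 = 4.4876.
u_3 = v_3 + 4.3519·e_1 − 4.4876·e_2 = (-0.1456, -0.2524, -1.2330, 0.5631).

u_3 = (-0.1456, -0.2524, -1.2330, 0.5631)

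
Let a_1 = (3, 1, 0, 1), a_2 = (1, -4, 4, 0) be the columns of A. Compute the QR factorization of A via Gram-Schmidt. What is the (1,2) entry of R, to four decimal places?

a_1 = (3, 1, 0, 1); ‖a_1‖ = 3.3166, so q_1 = (0.9045, 0.3015, 0.0000, 0.3015).
r_{12} = q_1·a_2 = -0.3015.

r_{12} = -0.3015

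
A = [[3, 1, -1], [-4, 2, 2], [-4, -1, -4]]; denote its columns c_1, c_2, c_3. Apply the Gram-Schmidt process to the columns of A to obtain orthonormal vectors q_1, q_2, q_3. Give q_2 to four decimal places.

q_2 = (0.4390, 0.7783, -0.4490)

c_1 = (3, -4, -4); ‖c_1‖ = 6.4031, so q_1 = (0.4685, -0.6247, -0.6247).
q_1·c_2 = 0.4685·1 + (-0.6247)·2 + (-0.6247)·(-1) = -0.1562.
u_2 = c_2 + 0.1562·q_1 = (1.0732, 1.9024, -1.0976).
‖u_2‖ = 2.4445, so q_2 = (0.4390, 0.7783, -0.4490).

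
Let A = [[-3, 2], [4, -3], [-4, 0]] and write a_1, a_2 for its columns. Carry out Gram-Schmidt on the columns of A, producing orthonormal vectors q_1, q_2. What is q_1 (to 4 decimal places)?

a_1 = (-3, 4, -4); ‖a_1‖ = 6.4031, so q_1 = (-0.4685, 0.6247, -0.6247).

q_1 = (-0.4685, 0.6247, -0.6247)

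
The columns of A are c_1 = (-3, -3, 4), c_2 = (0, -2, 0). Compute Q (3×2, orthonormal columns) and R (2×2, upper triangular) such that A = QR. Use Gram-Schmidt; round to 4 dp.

Q = [[-0.5145, 0.3087], [-0.5145, -0.8575], [0.6860, -0.4116]], R = [[5.8310, 1.0290], [0.0000, 1.7150]]

c_1 = (-3, -3, 4); ‖c_1‖ = 5.8310, so e_1 = (-0.5145, -0.5145, 0.6860).
e_1·c_2 = (-0.5145)·0 + (-0.5145)·(-2) + 0.6860·0 = 1.0290.
u_2 = c_2 − 1.0290·e_1 = (0.5294, -1.4706, -0.7059).
‖u_2‖ = 1.7150, so e_2 = (0.3087, -0.8575, -0.4116).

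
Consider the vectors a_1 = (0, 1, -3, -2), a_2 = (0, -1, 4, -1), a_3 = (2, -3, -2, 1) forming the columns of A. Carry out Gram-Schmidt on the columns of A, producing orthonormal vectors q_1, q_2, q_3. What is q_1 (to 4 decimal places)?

q_1 = (0.0000, 0.2673, -0.8018, -0.5345)

a_1 = (0, 1, -3, -2); ‖a_1‖ = 3.7417, so q_1 = (0.0000, 0.2673, -0.8018, -0.5345).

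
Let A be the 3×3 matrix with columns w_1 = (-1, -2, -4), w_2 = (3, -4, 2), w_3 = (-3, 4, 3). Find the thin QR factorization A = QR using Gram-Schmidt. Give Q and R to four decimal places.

w_1 = (-1, -2, -4); ‖w_1‖ = 4.5826, so q_1 = (-0.2182, -0.4364, -0.8729).
q_1·w_2 = (-0.2182)·3 + (-0.4364)·(-4) + (-0.8729)·2 = -0.6547.
u_2 = w_2 + 0.6547·q_1 = (2.8571, -4.2857, 1.4286).
‖u_2‖ = 5.3452, so q_2 = (0.5345, -0.8018, 0.2673).
q_1·w_3 = (-0.2182)·(-3) + (-0.4364)·4 + (-0.8729)·3 = -3.7097; q_2·w_3 = 0.5345·(-3) + (-0.8018)·4 + 0.2673·3 = -4.0089.
u_3 = w_3 + 3.7097·q_1 + 4.0089·q_2 = (-1.6667, -0.8333, 0.8333).
‖u_3‖ = 2.0412, so q_3 = (-0.8165, -0.4082, 0.4082).

Q = [[-0.2182, 0.5345, -0.8165], [-0.4364, -0.8018, -0.4082], [-0.8729, 0.2673, 0.4082]], R = [[4.5826, -0.6547, -3.7097], [0.0000, 5.3452, -4.0089], [0.0000, 0.0000, 2.0412]]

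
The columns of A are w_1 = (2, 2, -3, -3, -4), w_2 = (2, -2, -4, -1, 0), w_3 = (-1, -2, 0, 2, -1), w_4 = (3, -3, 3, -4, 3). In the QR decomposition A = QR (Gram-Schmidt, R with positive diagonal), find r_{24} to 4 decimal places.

q_1 = w_1/‖w_1‖ = (2, 2, -3, -3, -4)/6.4807 = (0.3086, 0.3086, -0.4629, -0.4629, -0.6172).
r_{12} = q_1·w_2 = 2.3146.
u_2 = w_2 − 2.3146·q_1 = (1.2857, -2.7143, -2.9286, 0.0714, 1.4286).
‖u_2‖ = 4.4320, so q_2 = (0.2901, -0.6124, -0.6608, 0.0161, 0.3223).
r_{24} = q_2·w_4 = 1.6278.

r_{24} = 1.6278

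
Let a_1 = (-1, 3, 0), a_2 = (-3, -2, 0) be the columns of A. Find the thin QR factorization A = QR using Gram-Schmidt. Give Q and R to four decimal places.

Q = [[-0.3162, -0.9487], [0.9487, -0.3162], [0.0000, 0.0000]], R = [[3.1623, -0.9487], [0.0000, 3.4785]]

a_1 = (-1, 3, 0); ‖a_1‖ = 3.1623, so q_1 = (-0.3162, 0.9487, 0.0000).
q_1·a_2 = (-0.3162)·(-3) + 0.9487·(-2) + 0.0000·0 = -0.9487.
u_2 = a_2 + 0.9487·q_1 = (-3.3000, -1.1000, 0.0000).
‖u_2‖ = 3.4785, so q_2 = (-0.9487, -0.3162, 0.0000).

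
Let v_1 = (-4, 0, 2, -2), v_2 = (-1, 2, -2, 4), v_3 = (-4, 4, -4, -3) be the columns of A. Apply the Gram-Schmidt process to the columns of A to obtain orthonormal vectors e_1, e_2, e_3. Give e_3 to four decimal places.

e_1 = v_1/‖v_1‖ = (-4, 0, 2, -2)/4.8990 = (-0.8165, 0.0000, 0.4082, -0.4082).
r_{12} = e_1·v_2 = -1.6330.
u_2 = v_2 + 1.6330·e_1 = (-2.3333, 2.0000, -1.3333, 3.3333).
‖u_2‖ = 4.7258, so e_2 = (-0.4937, 0.4232, -0.2821, 0.7053).
r_{13} = e_1·v_3 = 2.8577; r_{23} = e_2·v_3 = 2.6803.
u_3 = v_3 − 2.8577·e_1 − 2.6803·e_2 = (-0.3433, 2.8657, -4.4104, -3.7239).
‖u_3‖ = 6.4536, so e_3 = (-0.0532, 0.4440, -0.6834, -0.5770).

e_3 = (-0.0532, 0.4440, -0.6834, -0.5770)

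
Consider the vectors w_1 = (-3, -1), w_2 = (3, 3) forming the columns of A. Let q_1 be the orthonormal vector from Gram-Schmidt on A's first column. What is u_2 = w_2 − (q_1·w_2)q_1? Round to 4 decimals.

q_1 = w_1/‖w_1‖ = (-3, -1)/3.1623 = (-0.9487, -0.3162).
r_{12} = q_1·w_2 = -3.7947.
u_2 = w_2 + 3.7947·q_1 = (-0.6000, 1.8000).

u_2 = (-0.6000, 1.8000)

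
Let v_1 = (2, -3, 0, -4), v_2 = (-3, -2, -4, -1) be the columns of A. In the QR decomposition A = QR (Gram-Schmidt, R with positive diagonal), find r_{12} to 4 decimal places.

r_{12} = 0.7428

q_1 = v_1/‖v_1‖ = (2, -3, 0, -4)/5.3852 = (0.3714, -0.5571, 0.0000, -0.7428).
r_{12} = q_1·v_2 = 0.7428.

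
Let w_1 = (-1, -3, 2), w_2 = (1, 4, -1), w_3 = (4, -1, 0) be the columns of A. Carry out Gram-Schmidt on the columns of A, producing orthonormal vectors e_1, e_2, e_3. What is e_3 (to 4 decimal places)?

e_3 = (0.9623, -0.1925, 0.1925)

w_1 = (-1, -3, 2); ‖w_1‖ = 3.7417, so e_1 = (-0.2673, -0.8018, 0.5345).
e_1·w_2 = (-0.2673)·1 + (-0.8018)·4 + 0.5345·(-1) = -4.0089.
u_2 = w_2 + 4.0089·e_1 = (-0.0714, 0.7857, 1.1429).
‖u_2‖ = 1.3887, so e_2 = (-0.0514, 0.5658, 0.8230).
e_1·w_3 = (-0.2673)·4 + (-0.8018)·(-1) + 0.5345·0 = -0.2673; e_2·w_3 = (-0.0514)·4 + 0.5658·(-1) + 0.8230·0 = -0.7715.
u_3 = w_3 + 0.2673·e_1 + 0.7715·e_2 = (3.8889, -0.7778, 0.7778).
‖u_3‖ = 4.0415, so e_3 = (0.9623, -0.1925, 0.1925).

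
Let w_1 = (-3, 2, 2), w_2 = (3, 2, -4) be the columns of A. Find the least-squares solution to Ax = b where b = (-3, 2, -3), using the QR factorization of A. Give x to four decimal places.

x = (0.9074, 0.6481)

w_1 = (-3, 2, 2); ‖w_1‖ = 4.1231, so e_1 = (-0.7276, 0.4851, 0.4851).
e_1·w_2 = (-0.7276)·3 + 0.4851·2 + 0.4851·(-4) = -3.1530.
u_2 = w_2 + 3.1530·e_1 = (0.7059, 3.5294, -2.4706).
‖u_2‖ = 4.3656, so e_2 = (0.1617, 0.8085, -0.5659).
Qᵀb = (1.6977, 2.8296).
Back-substitute: x_2 = 2.8296/4.3656 = 0.6481.
x_1 = (1.6977 + 3.1530·0.6481)/4.1231 = 0.9074.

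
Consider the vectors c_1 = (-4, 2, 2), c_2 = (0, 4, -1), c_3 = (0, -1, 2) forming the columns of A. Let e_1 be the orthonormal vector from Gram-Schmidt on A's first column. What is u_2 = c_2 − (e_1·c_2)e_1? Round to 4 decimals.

u_2 = (1.0000, 3.5000, -1.5000)

c_1 = (-4, 2, 2); ‖c_1‖ = 4.8990, so e_1 = (-0.8165, 0.4082, 0.4082).
e_1·c_2 = (-0.8165)·0 + 0.4082·4 + 0.4082·(-1) = 1.2247.
u_2 = c_2 − 1.2247·e_1 = (1.0000, 3.5000, -1.5000).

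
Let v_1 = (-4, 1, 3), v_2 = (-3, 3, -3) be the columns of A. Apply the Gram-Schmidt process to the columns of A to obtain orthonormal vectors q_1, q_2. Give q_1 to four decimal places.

v_1 = (-4, 1, 3); ‖v_1‖ = 5.0990, so q_1 = (-0.7845, 0.1961, 0.5883).

q_1 = (-0.7845, 0.1961, 0.5883)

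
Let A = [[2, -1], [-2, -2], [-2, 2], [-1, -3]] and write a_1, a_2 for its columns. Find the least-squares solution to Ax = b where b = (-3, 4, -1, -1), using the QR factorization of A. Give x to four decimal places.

x = (-0.8326, -0.1760)

a_1 = (2, -2, -2, -1); ‖a_1‖ = 3.6056, so e_1 = (0.5547, -0.5547, -0.5547, -0.2774).
e_1·a_2 = 0.5547·(-1) + (-0.5547)·(-2) + (-0.5547)·2 + (-0.2774)·(-3) = 0.2774.
u_2 = a_2 − 0.2774·e_1 = (-1.1538, -1.8462, 2.1538, -2.9231).
‖u_2‖ = 4.2336, so e_2 = (-0.2725, -0.4361, 0.5088, -0.6905).
Qᵀb = (-3.0509, -0.7450).
Back-substitute: x_2 = -0.7450/4.2336 = -0.1760.
x_1 = (-3.0509 − 0.2774·(-0.1760))/3.6056 = -0.8326.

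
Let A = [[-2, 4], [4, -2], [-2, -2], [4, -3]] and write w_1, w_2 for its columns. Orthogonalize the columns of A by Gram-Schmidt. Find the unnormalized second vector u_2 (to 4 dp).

u_2 = (2.8000, 0.4000, -3.2000, -0.6000)

w_1 = (-2, 4, -2, 4); ‖w_1‖ = 6.3246, so q_1 = (-0.3162, 0.6325, -0.3162, 0.6325).
q_1·w_2 = (-0.3162)·4 + 0.6325·(-2) + (-0.3162)·(-2) + 0.6325·(-3) = -3.7947.
u_2 = w_2 + 3.7947·q_1 = (2.8000, 0.4000, -3.2000, -0.6000).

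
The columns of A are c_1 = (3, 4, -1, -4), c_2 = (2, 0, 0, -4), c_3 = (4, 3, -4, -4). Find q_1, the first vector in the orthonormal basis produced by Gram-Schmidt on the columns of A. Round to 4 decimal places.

c_1 = (3, 4, -1, -4); ‖c_1‖ = 6.4807, so q_1 = (0.4629, 0.6172, -0.1543, -0.6172).

q_1 = (0.4629, 0.6172, -0.1543, -0.6172)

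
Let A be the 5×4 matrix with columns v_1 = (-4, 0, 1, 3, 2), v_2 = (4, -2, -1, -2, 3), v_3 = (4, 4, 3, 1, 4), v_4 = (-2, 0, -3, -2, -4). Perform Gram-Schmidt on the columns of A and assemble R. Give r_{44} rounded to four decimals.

v_1 = (-4, 0, 1, 3, 2); ‖v_1‖ = 5.4772, so q_1 = (-0.7303, 0.0000, 0.1826, 0.5477, 0.3651).
q_1·v_2 = (-0.7303)·4 + 0.0000·(-2) + 0.1826·(-1) + 0.5477·(-2) + 0.3651·3 = -3.1038.
u_2 = v_2 + 3.1038·q_1 = (1.7333, -2.0000, -0.4333, -0.3000, 4.1333).
‖u_2‖ = 4.9363, so q_2 = (0.3511, -0.4052, -0.0878, -0.0608, 0.8373).
q_1·v_3 = (-0.7303)·4 + 0.0000·4 + 0.1826·3 + 0.5477·1 + 0.3651·4 = -0.3651; q_2·v_3 = 0.3511·4 + (-0.4052)·4 + (-0.0878)·3 + (-0.0608)·1 + 0.8373·4 = 2.8091.
u_3 = v_3 + 0.3651·q_1 − 2.8091·q_2 = (2.7469, 5.1382, 3.3133, 1.3707, 1.7811).
‖u_3‖ = 7.0693, so q_3 = (0.3886, 0.7268, 0.4687, 0.1939, 0.2520).
q_1·v_4 = (-0.7303)·(-2) + 0.0000·0 + 0.1826·(-3) + 0.5477·(-2) + 0.3651·(-4) = -1.6432; q_2·v_4 = 0.3511·(-2) + (-0.4052)·0 + (-0.0878)·(-3) + (-0.0608)·(-2) + 0.8373·(-4) = -3.6667; q_3·v_4 = 0.3886·(-2) + 0.7268·0 + 0.4687·(-3) + 0.1939·(-2) + 0.2520·(-4) = -3.5788.
u_4 = v_4 + 1.6432·q_1 + 3.6667·q_2 + 3.5788·q_3 = (-0.5218, 1.1155, -1.3446, -0.6289, 0.5720).
r_{44} = ‖u_4‖ = 2.0118.

r_{44} = 2.0118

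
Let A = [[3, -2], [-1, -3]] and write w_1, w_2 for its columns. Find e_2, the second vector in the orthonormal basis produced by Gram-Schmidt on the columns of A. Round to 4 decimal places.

e_1 = w_1/‖w_1‖ = (3, -1)/3.1623 = (0.9487, -0.3162).
r_{12} = e_1·w_2 = -0.9487.
u_2 = w_2 + 0.9487·e_1 = (-1.1000, -3.3000).
‖u_2‖ = 3.4785, so e_2 = (-0.3162, -0.9487).

e_2 = (-0.3162, -0.9487)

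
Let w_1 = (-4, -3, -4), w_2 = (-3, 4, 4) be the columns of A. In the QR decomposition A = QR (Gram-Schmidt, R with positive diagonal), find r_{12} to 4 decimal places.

r_{12} = -2.4988

q_1 = w_1/‖w_1‖ = (-4, -3, -4)/6.4031 = (-0.6247, -0.4685, -0.6247).
r_{12} = q_1·w_2 = -2.4988.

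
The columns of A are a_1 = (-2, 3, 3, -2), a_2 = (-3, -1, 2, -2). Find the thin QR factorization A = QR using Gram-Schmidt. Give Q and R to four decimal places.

e_1 = a_1/‖a_1‖ = (-2, 3, 3, -2)/5.0990 = (-0.3922, 0.5883, 0.5883, -0.3922).
r_{12} = e_1·a_2 = 2.5495.
u_2 = a_2 − 2.5495·e_1 = (-2.0000, -2.5000, 0.5000, -1.0000).
‖u_2‖ = 3.3912, so e_2 = (-0.5898, -0.7372, 0.1474, -0.2949).

Q = [[-0.3922, -0.5898], [0.5883, -0.7372], [0.5883, 0.1474], [-0.3922, -0.2949]], R = [[5.0990, 2.5495], [0.0000, 3.3912]]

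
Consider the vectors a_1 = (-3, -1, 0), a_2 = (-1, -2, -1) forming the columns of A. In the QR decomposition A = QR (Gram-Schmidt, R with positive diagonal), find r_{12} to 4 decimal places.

e_1 = a_1/‖a_1‖ = (-3, -1, 0)/3.1623 = (-0.9487, -0.3162, 0.0000).
r_{12} = e_1·a_2 = 1.5811.

r_{12} = 1.5811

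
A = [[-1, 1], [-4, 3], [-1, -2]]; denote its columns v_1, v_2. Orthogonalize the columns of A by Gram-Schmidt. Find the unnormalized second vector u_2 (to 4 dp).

u_2 = (0.3889, 0.5556, -2.6111)

v_1 = (-1, -4, -1); ‖v_1‖ = 4.2426, so q_1 = (-0.2357, -0.9428, -0.2357).
q_1·v_2 = (-0.2357)·1 + (-0.9428)·3 + (-0.2357)·(-2) = -2.5927.
u_2 = v_2 + 2.5927·q_1 = (0.3889, 0.5556, -2.6111).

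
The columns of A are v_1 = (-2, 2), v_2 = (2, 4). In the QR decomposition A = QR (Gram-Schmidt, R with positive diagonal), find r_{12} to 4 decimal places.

r_{12} = 1.4142

v_1 = (-2, 2); ‖v_1‖ = 2.8284, so e_1 = (-0.7071, 0.7071).
r_{12} = e_1·v_2 = 1.4142.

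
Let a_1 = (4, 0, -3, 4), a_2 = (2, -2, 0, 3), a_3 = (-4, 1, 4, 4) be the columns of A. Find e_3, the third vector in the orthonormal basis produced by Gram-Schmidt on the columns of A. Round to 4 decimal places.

e_3 = (-0.4740, 0.5211, 0.2525, 0.6634)

a_1 = (4, 0, -3, 4); ‖a_1‖ = 6.4031, so e_1 = (0.6247, 0.0000, -0.4685, 0.6247).
e_1·a_2 = 0.6247·2 + 0.0000·(-2) + (-0.4685)·0 + 0.6247·3 = 3.1235.
u_2 = a_2 − 3.1235·e_1 = (0.0488, -2.0000, 1.4634, 1.0488).
‖u_2‖ = 2.6914, so e_2 = (0.0181, -0.7431, 0.5437, 0.3897).
e_1·a_3 = 0.6247·(-4) + 0.0000·1 + (-0.4685)·4 + 0.6247·4 = -1.8741; e_2·a_3 = 0.0181·(-4) + (-0.7431)·1 + 0.5437·4 + 0.3897·4 = 2.9180.
u_3 = a_3 + 1.8741·e_1 − 2.9180·e_2 = (-2.8822, 3.1684, 1.5354, 4.0337).
‖u_3‖ = 6.0805, so e_3 = (-0.4740, 0.5211, 0.2525, 0.6634).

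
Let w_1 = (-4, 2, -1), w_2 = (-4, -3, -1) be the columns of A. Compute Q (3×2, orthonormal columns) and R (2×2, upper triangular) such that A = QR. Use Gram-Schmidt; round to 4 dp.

Q = [[-0.8729, -0.4234], [0.4364, -0.8997], [-0.2182, -0.1059]], R = [[4.5826, 2.4004], [0.0000, 4.4987]]

w_1 = (-4, 2, -1); ‖w_1‖ = 4.5826, so q_1 = (-0.8729, 0.4364, -0.2182).
q_1·w_2 = (-0.8729)·(-4) + 0.4364·(-3) + (-0.2182)·(-1) = 2.4004.
u_2 = w_2 − 2.4004·q_1 = (-1.9048, -4.0476, -0.4762).
‖u_2‖ = 4.4987, so q_2 = (-0.4234, -0.8997, -0.1059).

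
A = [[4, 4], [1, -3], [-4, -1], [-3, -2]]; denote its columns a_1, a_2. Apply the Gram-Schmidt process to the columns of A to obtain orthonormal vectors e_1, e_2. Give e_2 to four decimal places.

a_1 = (4, 1, -4, -3); ‖a_1‖ = 6.4807, so e_1 = (0.6172, 0.1543, -0.6172, -0.4629).
e_1·a_2 = 0.6172·4 + 0.1543·(-3) + (-0.6172)·(-1) + (-0.4629)·(-2) = 3.5490.
u_2 = a_2 − 3.5490·e_1 = (1.8095, -3.5476, 1.1905, -0.3571).
‖u_2‖ = 4.1719, so e_2 = (0.4337, -0.8504, 0.2854, -0.0856).

e_2 = (0.4337, -0.8504, 0.2854, -0.0856)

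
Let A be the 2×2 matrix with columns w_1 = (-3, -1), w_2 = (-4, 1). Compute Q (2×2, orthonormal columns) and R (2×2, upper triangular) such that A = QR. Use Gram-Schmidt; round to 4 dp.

Q = [[-0.9487, -0.3162], [-0.3162, 0.9487]], R = [[3.1623, 3.4785], [0.0000, 2.2136]]

w_1 = (-3, -1); ‖w_1‖ = 3.1623, so e_1 = (-0.9487, -0.3162).
e_1·w_2 = (-0.9487)·(-4) + (-0.3162)·1 = 3.4785.
u_2 = w_2 − 3.4785·e_1 = (-0.7000, 2.1000).
‖u_2‖ = 2.2136, so e_2 = (-0.3162, 0.9487).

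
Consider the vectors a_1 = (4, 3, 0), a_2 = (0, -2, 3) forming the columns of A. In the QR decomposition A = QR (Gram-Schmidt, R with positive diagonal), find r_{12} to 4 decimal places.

r_{12} = -1.2000

a_1 = (4, 3, 0); ‖a_1‖ = 5.0000, so e_1 = (0.8000, 0.6000, 0.0000).
r_{12} = e_1·a_2 = -1.2000.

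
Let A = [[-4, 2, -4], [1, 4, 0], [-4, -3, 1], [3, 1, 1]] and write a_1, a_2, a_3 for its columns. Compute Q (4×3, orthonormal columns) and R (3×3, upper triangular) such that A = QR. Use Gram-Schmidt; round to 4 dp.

a_1 = (-4, 1, -4, 3); ‖a_1‖ = 6.4807, so q_1 = (-0.6172, 0.1543, -0.6172, 0.4629).
q_1·a_2 = (-0.6172)·2 + 0.1543·4 + (-0.6172)·(-3) + 0.4629·1 = 1.6973.
u_2 = a_2 − 1.6973·q_1 = (3.0476, 3.7381, -1.9524, 0.2143).
‖u_2‖ = 5.2076, so q_2 = (0.5852, 0.7178, -0.3749, 0.0411).
q_1·a_3 = (-0.6172)·(-4) + 0.1543·0 + (-0.6172)·1 + 0.4629·1 = 2.3146; q_2·a_3 = 0.5852·(-4) + 0.7178·0 + (-0.3749)·1 + 0.0411·1 = -2.6747.
u_3 = a_3 − 2.3146·q_1 + 2.6747·q_2 = (-1.0061, 1.5628, 1.4258, 0.0386).
‖u_3‖ = 2.3429, so q_3 = (-0.4295, 0.6670, 0.6086, 0.0165).

Q = [[-0.6172, 0.5852, -0.4295], [0.1543, 0.7178, 0.6670], [-0.6172, -0.3749, 0.6086], [0.4629, 0.0411, 0.0165]], R = [[6.4807, 1.6973, 2.3146], [0.0000, 5.2076, -2.6747], [0.0000, 0.0000, 2.3429]]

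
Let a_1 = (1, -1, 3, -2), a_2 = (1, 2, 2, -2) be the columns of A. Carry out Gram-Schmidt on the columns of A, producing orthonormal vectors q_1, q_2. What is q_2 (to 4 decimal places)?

q_2 = (0.1451, 0.9431, 0.0725, -0.2902)

a_1 = (1, -1, 3, -2); ‖a_1‖ = 3.8730, so q_1 = (0.2582, -0.2582, 0.7746, -0.5164).
q_1·a_2 = 0.2582·1 + (-0.2582)·2 + 0.7746·2 + (-0.5164)·(-2) = 2.3238.
u_2 = a_2 − 2.3238·q_1 = (0.4000, 2.6000, 0.2000, -0.8000).
‖u_2‖ = 2.7568, so q_2 = (0.1451, 0.9431, 0.0725, -0.2902).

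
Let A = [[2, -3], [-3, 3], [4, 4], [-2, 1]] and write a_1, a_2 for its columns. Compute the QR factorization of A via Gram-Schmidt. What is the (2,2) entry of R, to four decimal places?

r_{22} = 5.9135

q_1 = a_1/‖a_1‖ = (2, -3, 4, -2)/5.7446 = (0.3482, -0.5222, 0.6963, -0.3482).
r_{12} = q_1·a_2 = -0.1741.
u_2 = a_2 + 0.1741·q_1 = (-2.9394, 2.9091, 4.1212, 0.9394).
r_{22} = ‖u_2‖ = 5.9135.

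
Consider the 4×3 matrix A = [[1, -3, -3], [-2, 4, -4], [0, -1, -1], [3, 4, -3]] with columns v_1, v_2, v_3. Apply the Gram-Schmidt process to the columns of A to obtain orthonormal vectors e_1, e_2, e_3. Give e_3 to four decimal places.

v_1 = (1, -2, 0, 3); ‖v_1‖ = 3.7417, so e_1 = (0.2673, -0.5345, 0.0000, 0.8018).
e_1·v_2 = 0.2673·(-3) + (-0.5345)·4 + 0.0000·(-1) + 0.8018·4 = 0.2673.
u_2 = v_2 − 0.2673·e_1 = (-3.0714, 4.1429, -1.0000, 3.7857).
‖u_2‖ = 6.4752, so e_2 = (-0.4743, 0.6398, -0.1544, 0.5846).
e_1·v_3 = 0.2673·(-3) + (-0.5345)·(-4) + 0.0000·(-1) + 0.8018·(-3) = -1.0690; e_2·v_3 = (-0.4743)·(-3) + 0.6398·(-4) + (-0.1544)·(-1) + 0.5846·(-3) = -2.7357.
u_3 = v_3 + 1.0690·e_1 + 2.7357·e_2 = (-4.0119, -2.8211, -1.4225, -0.5434).
‖u_3‖ = 5.1355, so e_3 = (-0.7812, -0.5493, -0.2770, -0.1058).

e_3 = (-0.7812, -0.5493, -0.2770, -0.1058)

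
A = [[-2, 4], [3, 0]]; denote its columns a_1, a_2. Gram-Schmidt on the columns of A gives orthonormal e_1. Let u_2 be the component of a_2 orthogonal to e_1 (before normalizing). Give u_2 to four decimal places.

a_1 = (-2, 3); ‖a_1‖ = 3.6056, so e_1 = (-0.5547, 0.8321).
e_1·a_2 = (-0.5547)·4 + 0.8321·0 = -2.2188.
u_2 = a_2 + 2.2188·e_1 = (2.7692, 1.8462).

u_2 = (2.7692, 1.8462)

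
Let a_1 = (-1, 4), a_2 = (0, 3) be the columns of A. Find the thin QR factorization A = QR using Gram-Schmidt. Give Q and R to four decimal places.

Q = [[-0.2425, 0.9701], [0.9701, 0.2425]], R = [[4.1231, 2.9104], [0.0000, 0.7276]]

a_1 = (-1, 4); ‖a_1‖ = 4.1231, so q_1 = (-0.2425, 0.9701).
q_1·a_2 = (-0.2425)·0 + 0.9701·3 = 2.9104.
u_2 = a_2 − 2.9104·q_1 = (0.7059, 0.1765).
‖u_2‖ = 0.7276, so q_2 = (0.9701, 0.2425).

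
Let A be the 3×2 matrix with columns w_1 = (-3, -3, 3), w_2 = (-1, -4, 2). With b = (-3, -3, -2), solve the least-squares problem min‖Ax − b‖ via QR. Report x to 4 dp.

w_1 = (-3, -3, 3); ‖w_1‖ = 5.1962, so e_1 = (-0.5774, -0.5774, 0.5774).
e_1·w_2 = (-0.5774)·(-1) + (-0.5774)·(-4) + 0.5774·2 = 4.0415.
u_2 = w_2 − 4.0415·e_1 = (1.3333, -1.6667, -0.3333).
‖u_2‖ = 2.1602, so e_2 = (0.6172, -0.7715, -0.1543).
Qᵀb = (2.3094, 0.7715).
Back-substitute: x_2 = 0.7715/2.1602 = 0.3571.
x_1 = (2.3094 − 4.0415·0.3571)/5.1962 = 0.1667.

x = (0.1667, 0.3571)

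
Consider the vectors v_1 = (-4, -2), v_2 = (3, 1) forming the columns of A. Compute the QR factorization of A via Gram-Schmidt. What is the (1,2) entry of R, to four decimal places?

r_{12} = -3.1305

q_1 = v_1/‖v_1‖ = (-4, -2)/4.4721 = (-0.8944, -0.4472).
r_{12} = q_1·v_2 = -3.1305.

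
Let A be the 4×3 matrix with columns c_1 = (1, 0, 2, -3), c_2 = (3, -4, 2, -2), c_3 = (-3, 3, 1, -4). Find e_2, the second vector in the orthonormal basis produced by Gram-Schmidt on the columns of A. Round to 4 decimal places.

e_2 = (0.4528, -0.8744, 0.0312, 0.1717)

c_1 = (1, 0, 2, -3); ‖c_1‖ = 3.7417, so e_1 = (0.2673, 0.0000, 0.5345, -0.8018).
e_1·c_2 = 0.2673·3 + 0.0000·(-4) + 0.5345·2 + (-0.8018)·(-2) = 3.4744.
u_2 = c_2 − 3.4744·e_1 = (2.0714, -4.0000, 0.1429, 0.7857).
‖u_2‖ = 4.5748, so e_2 = (0.4528, -0.8744, 0.0312, 0.1717).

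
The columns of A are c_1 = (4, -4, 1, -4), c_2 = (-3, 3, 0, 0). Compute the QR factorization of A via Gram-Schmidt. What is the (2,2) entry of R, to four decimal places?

c_1 = (4, -4, 1, -4); ‖c_1‖ = 7.0000, so q_1 = (0.5714, -0.5714, 0.1429, -0.5714).
q_1·c_2 = 0.5714·(-3) + (-0.5714)·3 + 0.1429·0 + (-0.5714)·0 = -3.4286.
u_2 = c_2 + 3.4286·q_1 = (-1.0408, 1.0408, 0.4898, -1.9592).
r_{22} = ‖u_2‖ = 2.4990.

r_{22} = 2.4990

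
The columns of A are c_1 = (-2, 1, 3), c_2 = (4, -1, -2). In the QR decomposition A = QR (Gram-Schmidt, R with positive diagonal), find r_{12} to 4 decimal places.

e_1 = c_1/‖c_1‖ = (-2, 1, 3)/3.7417 = (-0.5345, 0.2673, 0.8018).
r_{12} = e_1·c_2 = -4.0089.

r_{12} = -4.0089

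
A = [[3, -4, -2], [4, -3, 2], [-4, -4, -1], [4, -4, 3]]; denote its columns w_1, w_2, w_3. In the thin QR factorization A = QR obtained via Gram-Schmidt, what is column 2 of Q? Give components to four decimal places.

w_1 = (3, 4, -4, 4); ‖w_1‖ = 7.5498, so e_1 = (0.3974, 0.5298, -0.5298, 0.5298).
e_1·w_2 = 0.3974·(-4) + 0.5298·(-3) + (-0.5298)·(-4) + 0.5298·(-4) = -3.1789.
u_2 = w_2 + 3.1789·e_1 = (-2.7368, -1.3158, -5.6842, -2.3158).
‖u_2‖ = 6.8480, so e_2 = (-0.3997, -0.1921, -0.8301, -0.3382).

e_2 = (-0.3997, -0.1921, -0.8301, -0.3382)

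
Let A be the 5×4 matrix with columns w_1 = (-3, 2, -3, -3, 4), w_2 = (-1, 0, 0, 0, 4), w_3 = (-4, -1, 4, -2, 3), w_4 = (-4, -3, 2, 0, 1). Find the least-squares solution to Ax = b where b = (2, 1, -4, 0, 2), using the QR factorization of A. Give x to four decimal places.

w_1 = (-3, 2, -3, -3, 4); ‖w_1‖ = 6.8557, so q_1 = (-0.4376, 0.2917, -0.4376, -0.4376, 0.5835).
q_1·w_2 = (-0.4376)·(-1) + 0.2917·0 + (-0.4376)·0 + (-0.4376)·0 + 0.5835·4 = 2.7714.
u_2 = w_2 − 2.7714·q_1 = (0.2128, -0.8085, 1.2128, 1.2128, 2.3830).
‖u_2‖ = 3.0527, so q_2 = (0.0697, -0.2648, 0.3973, 0.3973, 0.7806).
q_1·w_3 = (-0.4376)·(-4) + 0.2917·(-1) + (-0.4376)·4 + (-0.4376)·(-2) + 0.5835·3 = 2.3338; q_2·w_3 = 0.0697·(-4) + (-0.2648)·(-1) + 0.3973·4 + 0.3973·(-2) + 0.7806·3 = 3.1224.
u_3 = w_3 − 2.3338·q_1 − 3.1224·q_2 = (-3.1963, -0.8539, 3.7808, -2.2192, -0.7991).
‖u_3‖ = 5.5501, so q_3 = (-0.5759, -0.1538, 0.6812, -0.3998, -0.1440).
q_1·w_4 = (-0.4376)·(-4) + 0.2917·(-3) + (-0.4376)·2 + (-0.4376)·0 + 0.5835·1 = 0.5835; q_2·w_4 = 0.0697·(-4) + (-0.2648)·(-3) + 0.3973·2 + 0.3973·0 + 0.7806·1 = 2.0909; q_3·w_4 = (-0.5759)·(-4) + (-0.1538)·(-3) + 0.6812·2 + (-0.3998)·0 + (-0.1440)·1 = 3.9836.
u_4 = w_4 − 0.5835·q_1 − 2.0909·q_2 − 3.9836·q_3 = (-1.5962, -2.0036, -1.2891, 1.0175, -0.3991).
‖u_4‖ = 3.0689, so q_4 = (-0.5201, -0.6529, -0.4200, 0.3315, -0.1300).
Qᵀb = (2.3338, -0.1533, -4.3185, -0.2730).
Back-substitute: x_4 = -0.2730/3.0689 = -0.0890.
x_3 = (-4.3185 − 3.9836·(-0.0890))/5.5501 = -0.7142.
x_2 = (-0.1533 − 3.1224·(-0.7142) − 2.0909·(-0.0890))/3.0527 = 0.7412.
x_1 = (2.3338 − 2.7714·0.7412 − 2.3338·(-0.7142) − 0.5835·(-0.0890))/6.8557 = 0.2915.

x = (0.2915, 0.7412, -0.7142, -0.0890)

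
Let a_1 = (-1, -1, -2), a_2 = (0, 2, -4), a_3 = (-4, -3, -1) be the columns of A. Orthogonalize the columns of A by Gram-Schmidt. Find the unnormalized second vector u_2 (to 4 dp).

a_1 = (-1, -1, -2); ‖a_1‖ = 2.4495, so q_1 = (-0.4082, -0.4082, -0.8165).
q_1·a_2 = (-0.4082)·0 + (-0.4082)·2 + (-0.8165)·(-4) = 2.4495.
u_2 = a_2 − 2.4495·q_1 = (1.0000, 3.0000, -2.0000).

u_2 = (1.0000, 3.0000, -2.0000)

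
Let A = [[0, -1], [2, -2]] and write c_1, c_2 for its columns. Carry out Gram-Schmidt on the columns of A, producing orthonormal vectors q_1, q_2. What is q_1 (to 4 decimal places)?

q_1 = c_1/‖c_1‖ = (0, 2)/2.0000 = (0.0000, 1.0000).

q_1 = (0.0000, 1.0000)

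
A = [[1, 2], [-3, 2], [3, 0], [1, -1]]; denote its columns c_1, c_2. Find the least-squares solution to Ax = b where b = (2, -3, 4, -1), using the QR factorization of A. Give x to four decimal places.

x = (1.2452, 0.5806)

c_1 = (1, -3, 3, 1); ‖c_1‖ = 4.4721, so q_1 = (0.2236, -0.6708, 0.6708, 0.2236).
q_1·c_2 = 0.2236·2 + (-0.6708)·2 + 0.6708·0 + 0.2236·(-1) = -1.1180.
u_2 = c_2 + 1.1180·q_1 = (2.2500, 1.2500, 0.7500, -0.7500).
‖u_2‖ = 2.7839, so q_2 = (0.8082, 0.4490, 0.2694, -0.2694).
Qᵀb = (4.9193, 1.6164).
Back-substitute: x_2 = 1.6164/2.7839 = 0.5806.
x_1 = (4.9193 + 1.1180·0.5806)/4.4721 = 1.2452.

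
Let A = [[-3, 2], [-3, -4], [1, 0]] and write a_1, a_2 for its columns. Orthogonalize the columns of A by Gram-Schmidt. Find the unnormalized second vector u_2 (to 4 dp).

u_2 = (2.9474, -3.0526, -0.3158)

q_1 = a_1/‖a_1‖ = (-3, -3, 1)/4.3589 = (-0.6882, -0.6882, 0.2294).
r_{12} = q_1·a_2 = 1.3765.
u_2 = a_2 − 1.3765·q_1 = (2.9474, -3.0526, -0.3158).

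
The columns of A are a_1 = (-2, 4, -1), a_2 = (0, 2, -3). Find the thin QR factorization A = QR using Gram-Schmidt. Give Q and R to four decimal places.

a_1 = (-2, 4, -1); ‖a_1‖ = 4.5826, so e_1 = (-0.4364, 0.8729, -0.2182).
e_1·a_2 = (-0.4364)·0 + 0.8729·2 + (-0.2182)·(-3) = 2.4004.
u_2 = a_2 − 2.4004·e_1 = (1.0476, -0.0952, -2.4762).
‖u_2‖ = 2.6904, so e_2 = (0.3894, -0.0354, -0.9204).

Q = [[-0.4364, 0.3894], [0.8729, -0.0354], [-0.2182, -0.9204]], R = [[4.5826, 2.4004], [0.0000, 2.6904]]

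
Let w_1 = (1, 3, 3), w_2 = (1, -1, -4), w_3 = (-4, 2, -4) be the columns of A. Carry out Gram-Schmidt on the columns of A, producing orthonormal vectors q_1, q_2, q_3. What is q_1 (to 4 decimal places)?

w_1 = (1, 3, 3); ‖w_1‖ = 4.3589, so q_1 = (0.2294, 0.6882, 0.6882).

q_1 = (0.2294, 0.6882, 0.6882)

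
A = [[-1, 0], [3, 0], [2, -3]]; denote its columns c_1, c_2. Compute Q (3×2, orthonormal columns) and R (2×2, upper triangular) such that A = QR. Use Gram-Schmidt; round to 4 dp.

Q = [[-0.2673, -0.1690], [0.8018, 0.5071], [0.5345, -0.8452]], R = [[3.7417, -1.6036], [0.0000, 2.5355]]

c_1 = (-1, 3, 2); ‖c_1‖ = 3.7417, so e_1 = (-0.2673, 0.8018, 0.5345).
e_1·c_2 = (-0.2673)·0 + 0.8018·0 + 0.5345·(-3) = -1.6036.
u_2 = c_2 + 1.6036·e_1 = (-0.4286, 1.2857, -2.1429).
‖u_2‖ = 2.5355, so e_2 = (-0.1690, 0.5071, -0.8452).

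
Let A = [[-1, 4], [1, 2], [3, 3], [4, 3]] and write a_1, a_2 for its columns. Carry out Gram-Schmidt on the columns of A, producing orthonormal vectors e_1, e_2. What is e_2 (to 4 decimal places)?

e_2 = (0.9478, 0.2612, 0.1791, 0.0373)

a_1 = (-1, 1, 3, 4); ‖a_1‖ = 5.1962, so e_1 = (-0.1925, 0.1925, 0.5774, 0.7698).
e_1·a_2 = (-0.1925)·4 + 0.1925·2 + 0.5774·3 + 0.7698·3 = 3.6566.
u_2 = a_2 − 3.6566·e_1 = (4.7037, 1.2963, 0.8889, 0.1852).
‖u_2‖ = 4.9628, so e_2 = (0.9478, 0.2612, 0.1791, 0.0373).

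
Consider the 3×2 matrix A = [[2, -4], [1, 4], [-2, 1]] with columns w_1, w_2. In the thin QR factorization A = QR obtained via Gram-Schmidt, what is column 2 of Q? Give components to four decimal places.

e_2 = (-0.4952, 0.8666, -0.0619)

w_1 = (2, 1, -2); ‖w_1‖ = 3.0000, so e_1 = (0.6667, 0.3333, -0.6667).
e_1·w_2 = 0.6667·(-4) + 0.3333·4 + (-0.6667)·1 = -2.0000.
u_2 = w_2 + 2.0000·e_1 = (-2.6667, 4.6667, -0.3333).
‖u_2‖ = 5.3852, so e_2 = (-0.4952, 0.8666, -0.0619).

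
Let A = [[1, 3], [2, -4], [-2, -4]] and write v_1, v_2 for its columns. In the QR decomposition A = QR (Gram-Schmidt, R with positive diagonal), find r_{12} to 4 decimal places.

r_{12} = 1.0000

v_1 = (1, 2, -2); ‖v_1‖ = 3.0000, so q_1 = (0.3333, 0.6667, -0.6667).
r_{12} = q_1·v_2 = 1.0000.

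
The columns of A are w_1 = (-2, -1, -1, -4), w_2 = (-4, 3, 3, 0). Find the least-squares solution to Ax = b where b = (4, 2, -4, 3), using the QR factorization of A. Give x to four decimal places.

w_1 = (-2, -1, -1, -4); ‖w_1‖ = 4.6904, so q_1 = (-0.4264, -0.2132, -0.2132, -0.8528).
q_1·w_2 = (-0.4264)·(-4) + (-0.2132)·3 + (-0.2132)·3 + (-0.8528)·0 = 0.4264.
u_2 = w_2 − 0.4264·q_1 = (-3.8182, 3.0909, 3.0909, 0.3636).
‖u_2‖ = 5.8153, so q_2 = (-0.6566, 0.5315, 0.5315, 0.0625).
Qᵀb = (-3.8376, -3.5017).
Back-substitute: x_2 = -3.5017/5.8153 = -0.6022.
x_1 = (-3.8376 − 0.4264·(-0.6022))/4.6904 = -0.7634.

x = (-0.7634, -0.6022)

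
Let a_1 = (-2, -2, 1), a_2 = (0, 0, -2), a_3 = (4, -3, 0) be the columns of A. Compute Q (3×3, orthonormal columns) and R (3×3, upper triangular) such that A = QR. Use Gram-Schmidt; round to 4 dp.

a_1 = (-2, -2, 1); ‖a_1‖ = 3.0000, so q_1 = (-0.6667, -0.6667, 0.3333).
q_1·a_2 = (-0.6667)·0 + (-0.6667)·0 + 0.3333·(-2) = -0.6667.
u_2 = a_2 + 0.6667·q_1 = (-0.4444, -0.4444, -1.7778).
‖u_2‖ = 1.8856, so q_2 = (-0.2357, -0.2357, -0.9428).
q_1·a_3 = (-0.6667)·4 + (-0.6667)·(-3) + 0.3333·0 = -0.6667; q_2·a_3 = (-0.2357)·4 + (-0.2357)·(-3) + (-0.9428)·0 = -0.2357.
u_3 = a_3 + 0.6667·q_1 + 0.2357·q_2 = (3.5000, -3.5000, 0.0000).
‖u_3‖ = 4.9497, so q_3 = (0.7071, -0.7071, 0.0000).

Q = [[-0.6667, -0.2357, 0.7071], [-0.6667, -0.2357, -0.7071], [0.3333, -0.9428, 0.0000]], R = [[3.0000, -0.6667, -0.6667], [0.0000, 1.8856, -0.2357], [0.0000, 0.0000, 4.9497]]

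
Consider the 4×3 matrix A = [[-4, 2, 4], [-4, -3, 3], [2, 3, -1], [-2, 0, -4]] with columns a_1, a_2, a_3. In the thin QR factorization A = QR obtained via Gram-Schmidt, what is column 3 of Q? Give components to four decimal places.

q_3 = (0.2875, 0.1748, -0.0169, -0.9415)

q_1 = a_1/‖a_1‖ = (-4, -4, 2, -2)/6.3246 = (-0.6325, -0.6325, 0.3162, -0.3162).
r_{12} = q_1·a_2 = 1.5811.
u_2 = a_2 − 1.5811·q_1 = (3.0000, -2.0000, 2.5000, 0.5000).
‖u_2‖ = 4.4159, so q_2 = (0.6794, -0.4529, 0.5661, 0.1132).
r_{13} = q_1·a_3 = -3.4785; r_{23} = q_2·a_3 = 0.3397.
u_3 = a_3 + 3.4785·q_1 − 0.3397·q_2 = (1.5692, 0.9538, -0.0923, -5.1385).
‖u_3‖ = 5.4575, so q_3 = (0.2875, 0.1748, -0.0169, -0.9415).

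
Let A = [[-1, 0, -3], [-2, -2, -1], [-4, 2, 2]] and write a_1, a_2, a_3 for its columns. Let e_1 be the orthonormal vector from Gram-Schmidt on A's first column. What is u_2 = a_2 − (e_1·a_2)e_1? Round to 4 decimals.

a_1 = (-1, -2, -4); ‖a_1‖ = 4.5826, so e_1 = (-0.2182, -0.4364, -0.8729).
e_1·a_2 = (-0.2182)·0 + (-0.4364)·(-2) + (-0.8729)·2 = -0.8729.
u_2 = a_2 + 0.8729·e_1 = (-0.1905, -2.3810, 1.2381).

u_2 = (-0.1905, -2.3810, 1.2381)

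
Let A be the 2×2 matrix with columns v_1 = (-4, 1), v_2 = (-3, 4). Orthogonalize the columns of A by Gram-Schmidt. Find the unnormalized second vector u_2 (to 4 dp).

q_1 = v_1/‖v_1‖ = (-4, 1)/4.1231 = (-0.9701, 0.2425).
r_{12} = q_1·v_2 = 3.8806.
u_2 = v_2 − 3.8806·q_1 = (0.7647, 3.0588).

u_2 = (0.7647, 3.0588)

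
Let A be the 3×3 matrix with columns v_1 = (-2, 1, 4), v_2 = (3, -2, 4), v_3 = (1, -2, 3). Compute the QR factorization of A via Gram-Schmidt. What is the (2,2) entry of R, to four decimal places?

r_{22} = 5.0943

q_1 = v_1/‖v_1‖ = (-2, 1, 4)/4.5826 = (-0.4364, 0.2182, 0.8729).
r_{12} = q_1·v_2 = 1.7457.
u_2 = v_2 − 1.7457·q_1 = (3.7619, -2.3810, 2.4762).
r_{22} = ‖u_2‖ = 5.0943.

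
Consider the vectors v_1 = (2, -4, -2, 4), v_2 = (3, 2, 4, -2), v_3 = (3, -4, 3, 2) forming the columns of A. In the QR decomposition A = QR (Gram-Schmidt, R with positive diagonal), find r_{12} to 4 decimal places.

r_{12} = -2.8460

v_1 = (2, -4, -2, 4); ‖v_1‖ = 6.3246, so e_1 = (0.3162, -0.6325, -0.3162, 0.6325).
r_{12} = e_1·v_2 = -2.8460.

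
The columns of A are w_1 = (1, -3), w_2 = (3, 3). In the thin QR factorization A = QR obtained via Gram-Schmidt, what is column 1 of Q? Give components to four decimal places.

q_1 = (0.3162, -0.9487)

w_1 = (1, -3); ‖w_1‖ = 3.1623, so q_1 = (0.3162, -0.9487).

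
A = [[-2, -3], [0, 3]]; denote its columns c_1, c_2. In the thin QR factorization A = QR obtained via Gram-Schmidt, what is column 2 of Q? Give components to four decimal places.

e_2 = (0.0000, 1.0000)

c_1 = (-2, 0); ‖c_1‖ = 2.0000, so e_1 = (-1.0000, 0.0000).
e_1·c_2 = (-1.0000)·(-3) + 0.0000·3 = 3.0000.
u_2 = c_2 − 3.0000·e_1 = (0.0000, 3.0000).
‖u_2‖ = 3.0000, so e_2 = (0.0000, 1.0000).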